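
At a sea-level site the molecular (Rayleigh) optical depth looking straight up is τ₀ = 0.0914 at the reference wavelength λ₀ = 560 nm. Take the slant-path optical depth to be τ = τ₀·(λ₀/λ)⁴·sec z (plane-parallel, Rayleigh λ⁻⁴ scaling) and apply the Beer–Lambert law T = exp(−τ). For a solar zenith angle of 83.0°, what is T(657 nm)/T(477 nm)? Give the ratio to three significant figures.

Airmass: sec 83.0° = 8.2055.
τ(657 nm) = 0.0914 × (560/657)⁴ × 8.2055 = 0.0914 × 0.5278 × 8.2055 = 0.3959.
τ(477 nm) = 0.0914 × (560/477)⁴ × 8.2055 = 0.0914 × 1.8997 × 8.2055 = 1.4247.
T(657)/T(477) = exp(τ_B − τ_A) = exp(1.0289) = 2.7979.

2.80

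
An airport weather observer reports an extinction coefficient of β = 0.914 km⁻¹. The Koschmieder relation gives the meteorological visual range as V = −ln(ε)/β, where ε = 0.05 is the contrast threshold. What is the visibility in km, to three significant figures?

3.28 km

V = −ln(0.05) / 0.914 = 2.996 / 0.914 = 3.2776 km.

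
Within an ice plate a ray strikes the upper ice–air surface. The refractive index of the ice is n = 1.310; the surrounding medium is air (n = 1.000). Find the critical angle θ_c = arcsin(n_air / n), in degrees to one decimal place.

49.8°

sin θ_c = n_air / n = 1.000 / 1.310 = 0.7634.
θ_c = arcsin(0.7634) = 49.76°.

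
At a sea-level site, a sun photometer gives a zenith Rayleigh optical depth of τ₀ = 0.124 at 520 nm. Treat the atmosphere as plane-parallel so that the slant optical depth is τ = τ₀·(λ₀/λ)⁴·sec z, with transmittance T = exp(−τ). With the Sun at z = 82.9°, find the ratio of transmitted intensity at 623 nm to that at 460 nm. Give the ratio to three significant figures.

Airmass: sec 82.9° = 8.0905.
τ(623 nm) = 0.124 × (520/623)⁴ × 8.0905 = 0.124 × 0.4854 × 8.0905 = 0.4869.
τ(460 nm) = 0.124 × (520/460)⁴ × 8.0905 = 0.124 × 1.6330 × 8.0905 = 1.6382.
T(623)/T(460) = exp(τ_B − τ_A) = exp(1.1513) = 3.1624.

3.16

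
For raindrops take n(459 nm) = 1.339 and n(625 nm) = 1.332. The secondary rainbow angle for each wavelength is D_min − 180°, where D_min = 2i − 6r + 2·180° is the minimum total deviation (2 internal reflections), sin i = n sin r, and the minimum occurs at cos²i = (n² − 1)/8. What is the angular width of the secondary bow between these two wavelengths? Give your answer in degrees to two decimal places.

1.82°

At 459 nm (n = 1.339): cos²i = 0.09912 → i = 71.650°, r = 45.141°, D_min = 232.451°, rainbow angle = 52.451°.
At 625 nm (n = 1.332): cos²i = 0.09678 → i = 71.875°, r = 45.520°, D_min = 230.628°, rainbow angle = 50.628°.
Angular width = |52.451° − 50.628°| = 1.823°.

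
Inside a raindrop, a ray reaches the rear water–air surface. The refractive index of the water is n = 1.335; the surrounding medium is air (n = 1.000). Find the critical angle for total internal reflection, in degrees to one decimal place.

sin θ_c = n_air / n = 1.000 / 1.335 = 0.7491.
θ_c = arcsin(0.7491) = 48.51°.

48.5°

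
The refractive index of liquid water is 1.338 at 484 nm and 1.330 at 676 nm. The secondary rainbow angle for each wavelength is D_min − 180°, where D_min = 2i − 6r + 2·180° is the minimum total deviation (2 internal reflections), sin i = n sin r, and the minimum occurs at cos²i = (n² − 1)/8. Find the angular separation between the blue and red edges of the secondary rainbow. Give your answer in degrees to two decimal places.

2.09°

At 484 nm (n = 1.338): cos²i = 0.09878 → i = 71.682°, r = 45.195°, D_min = 232.193°, rainbow angle = 52.193°.
At 676 nm (n = 1.330): cos²i = 0.09611 → i = 71.940°, r = 45.630°, D_min = 230.101°, rainbow angle = 50.101°.
Angular width = |52.193° − 50.101°| = 2.092°.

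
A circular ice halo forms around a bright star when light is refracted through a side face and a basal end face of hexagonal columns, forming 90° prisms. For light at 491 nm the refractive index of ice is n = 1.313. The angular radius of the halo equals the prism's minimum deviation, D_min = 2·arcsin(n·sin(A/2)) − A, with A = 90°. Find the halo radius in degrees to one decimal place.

n·sin(A/2) = 1.313 × sin 45° = 1.313 × 0.7071 = 0.9284.
D_min = 2·arcsin(0.9284) − 90° = 2 × 68.192° − 90° = 46.383°.

46.4°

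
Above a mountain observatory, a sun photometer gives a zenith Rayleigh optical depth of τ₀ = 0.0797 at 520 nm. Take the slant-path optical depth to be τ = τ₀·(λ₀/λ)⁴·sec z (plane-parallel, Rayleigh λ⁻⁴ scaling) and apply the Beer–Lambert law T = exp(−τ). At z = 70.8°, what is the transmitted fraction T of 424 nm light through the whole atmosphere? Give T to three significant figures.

sec 70.8° = 3.0407.
τ = 0.0797 × (520/424)⁴ × 3.0407 = 0.0797 × 2.2623 × 3.0407 = 0.5483.
T = exp(−0.5483) = 0.5780.

0.578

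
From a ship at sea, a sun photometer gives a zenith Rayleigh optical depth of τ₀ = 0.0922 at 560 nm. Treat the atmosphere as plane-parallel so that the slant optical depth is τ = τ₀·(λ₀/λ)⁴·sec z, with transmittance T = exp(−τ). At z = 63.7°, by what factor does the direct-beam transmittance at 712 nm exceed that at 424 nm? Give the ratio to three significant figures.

1.74

Airmass: sec 63.7° = 2.2570.
τ(712 nm) = 0.0922 × (560/712)⁴ × 2.2570 = 0.0922 × 0.3827 × 2.2570 = 0.0796.
τ(424 nm) = 0.0922 × (560/424)⁴ × 2.2570 = 0.0922 × 3.0429 × 2.2570 = 0.6332.
T(712)/T(424) = exp(τ_B − τ_A) = exp(0.5536) = 1.7395.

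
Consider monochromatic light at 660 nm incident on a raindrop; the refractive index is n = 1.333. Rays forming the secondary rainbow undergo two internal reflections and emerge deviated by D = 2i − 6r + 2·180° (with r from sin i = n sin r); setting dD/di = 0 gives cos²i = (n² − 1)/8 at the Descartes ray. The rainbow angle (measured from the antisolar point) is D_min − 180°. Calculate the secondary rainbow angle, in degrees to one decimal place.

cos²i = (1.77689 − 1)/8 = 0.09711; i = arccos(0.31163) = 71.843°.
sin r = sin 71.843°/1.333 = 0.71283; r = 45.466°.
D_min = 2·71.843° − 6·45.466° + 360° = 230.891°.
Rainbow angle = D_min − 180° = 50.891°.

50.9°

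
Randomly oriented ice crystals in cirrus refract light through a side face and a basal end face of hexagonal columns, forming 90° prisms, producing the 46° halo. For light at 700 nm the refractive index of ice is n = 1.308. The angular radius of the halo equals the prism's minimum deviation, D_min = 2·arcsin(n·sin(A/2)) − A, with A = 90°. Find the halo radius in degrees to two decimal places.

n·sin(A/2) = 1.308 × sin 45° = 1.308 × 0.7071 = 0.9249.
D_min = 2·arcsin(0.9249) − 90° = 2 × 67.653° − 90° = 45.305°.

45.31°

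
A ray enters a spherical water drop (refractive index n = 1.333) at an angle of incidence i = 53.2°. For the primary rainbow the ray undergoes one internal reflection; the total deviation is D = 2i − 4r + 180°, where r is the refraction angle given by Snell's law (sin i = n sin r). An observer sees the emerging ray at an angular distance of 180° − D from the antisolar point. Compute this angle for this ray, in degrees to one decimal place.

41.3°

sin r = sin 53.2° / 1.333 = 0.8007/1.333 = 0.6007; r = 36.92°.
D = 2·53.2° − 4·36.92° + 180° = 106.40° − 147.68° + 180° = 138.72°.
Angle from antisolar point = 180° − D = 41.28°.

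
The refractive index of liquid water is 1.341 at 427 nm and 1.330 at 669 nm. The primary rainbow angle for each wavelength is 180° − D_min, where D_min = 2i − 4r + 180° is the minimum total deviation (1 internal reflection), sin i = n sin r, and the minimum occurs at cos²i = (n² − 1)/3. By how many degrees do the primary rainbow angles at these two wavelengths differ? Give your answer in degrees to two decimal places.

At 427 nm (n = 1.341): cos²i = 0.26609 → i = 58.946°, r = 39.705°, D_min = 139.071°, rainbow angle = 40.929°.
At 669 nm (n = 1.330): cos²i = 0.25630 → i = 59.585°, r = 40.422°, D_min = 137.484°, rainbow angle = 42.516°.
Angular width = |40.929° − 42.516°| = 1.588°.

1.59°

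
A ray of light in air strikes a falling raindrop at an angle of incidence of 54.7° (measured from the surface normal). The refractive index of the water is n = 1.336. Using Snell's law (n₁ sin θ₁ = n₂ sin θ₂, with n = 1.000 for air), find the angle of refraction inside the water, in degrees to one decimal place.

37.7°

Snell: sin θ_r = sin θ_i / n = sin 54.7° / 1.336 = 0.8161 / 1.336 = 0.6109.
θ_r = arcsin(0.6109) = 37.65°.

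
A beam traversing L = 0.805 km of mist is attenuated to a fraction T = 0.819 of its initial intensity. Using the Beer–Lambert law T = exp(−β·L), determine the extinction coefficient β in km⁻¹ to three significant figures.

Beer–Lambert: T = exp(−βL) ⇒ β = −ln(T)/L = −ln(0.819)/0.805 = 0.1997/0.805 = 0.248 km⁻¹.

0.248 km⁻¹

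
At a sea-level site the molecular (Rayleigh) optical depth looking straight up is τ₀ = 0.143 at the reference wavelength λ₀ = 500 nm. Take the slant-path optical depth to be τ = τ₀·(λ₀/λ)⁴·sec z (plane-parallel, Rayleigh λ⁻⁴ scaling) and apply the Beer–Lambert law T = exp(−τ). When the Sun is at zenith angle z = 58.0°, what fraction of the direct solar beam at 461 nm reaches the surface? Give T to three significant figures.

0.688

sec 58.0° = 1.8871.
τ = 0.143 × (500/461)⁴ × 1.8871 = 0.143 × 1.3838 × 1.8871 = 0.3734.
T = exp(−0.3734) = 0.6884.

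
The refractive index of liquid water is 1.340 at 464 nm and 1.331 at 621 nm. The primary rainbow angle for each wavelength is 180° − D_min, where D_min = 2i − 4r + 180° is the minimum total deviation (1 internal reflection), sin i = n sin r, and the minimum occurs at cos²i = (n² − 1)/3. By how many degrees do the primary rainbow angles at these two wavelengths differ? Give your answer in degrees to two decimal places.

1.30°

At 464 nm (n = 1.340): cos²i = 0.26520 → i = 59.004°, r = 39.770°, D_min = 138.929°, rainbow angle = 41.071°.
At 621 nm (n = 1.331): cos²i = 0.25719 → i = 59.527°, r = 40.356°, D_min = 137.630°, rainbow angle = 42.370°.
Angular width = |41.071° − 42.370°| = 1.299°.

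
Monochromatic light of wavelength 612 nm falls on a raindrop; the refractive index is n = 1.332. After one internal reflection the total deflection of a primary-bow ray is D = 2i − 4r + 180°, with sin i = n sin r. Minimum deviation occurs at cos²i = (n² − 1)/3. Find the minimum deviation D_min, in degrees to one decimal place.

137.8°

cos²i = (1.77422 − 1)/3 = 0.25807; i = arccos(0.50801) = 59.469°.
sin r = sin 59.469°/1.332 = 0.64666; r = 40.290°.
D_min = 2·59.469° − 4·40.290° + 180° = 137.776°.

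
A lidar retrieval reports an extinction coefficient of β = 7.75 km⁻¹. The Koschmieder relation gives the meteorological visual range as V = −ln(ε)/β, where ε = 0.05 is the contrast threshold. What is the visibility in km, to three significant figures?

V = −ln(0.05) / 7.75 = 2.996 / 7.75 = 0.3865 km.

0.387 km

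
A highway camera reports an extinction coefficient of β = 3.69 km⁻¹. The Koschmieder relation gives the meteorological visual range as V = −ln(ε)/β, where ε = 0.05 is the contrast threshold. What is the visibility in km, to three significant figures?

V = −ln(0.05) / 3.69 = 2.996 / 3.69 = 0.8119 km.

0.812 km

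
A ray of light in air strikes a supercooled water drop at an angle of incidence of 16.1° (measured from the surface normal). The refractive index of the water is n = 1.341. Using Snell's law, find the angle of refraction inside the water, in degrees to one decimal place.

11.9°

Snell: sin θ_r = sin θ_i / n = sin 16.1° / 1.341 = 0.2773 / 1.341 = 0.2068.
θ_r = arcsin(0.2068) = 11.93°.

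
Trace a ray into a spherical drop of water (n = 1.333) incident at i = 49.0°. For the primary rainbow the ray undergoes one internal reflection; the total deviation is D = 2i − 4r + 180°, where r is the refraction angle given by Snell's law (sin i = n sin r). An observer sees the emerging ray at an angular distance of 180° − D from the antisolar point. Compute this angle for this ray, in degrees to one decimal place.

sin r = sin 49.0° / 1.333 = 0.7547/1.333 = 0.5662; r = 34.48°.
D = 2·49.0° − 4·34.48° + 180° = 98.00° − 137.94° + 180° = 140.06°.
Angle from antisolar point = 180° − D = 39.94°.

39.9°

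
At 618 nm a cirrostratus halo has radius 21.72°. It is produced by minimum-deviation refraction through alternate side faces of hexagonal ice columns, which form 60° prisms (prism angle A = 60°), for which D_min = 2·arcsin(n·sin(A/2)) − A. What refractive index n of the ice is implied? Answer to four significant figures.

Rearranging: n = sin((D_min + A)/2) / sin(A/2).
(D_min + A)/2 = (21.72° + 60°)/2 = 40.860°.
n = sin 40.860° / sin 30° = 0.6542 / 0.5000 = 1.3084.

1.308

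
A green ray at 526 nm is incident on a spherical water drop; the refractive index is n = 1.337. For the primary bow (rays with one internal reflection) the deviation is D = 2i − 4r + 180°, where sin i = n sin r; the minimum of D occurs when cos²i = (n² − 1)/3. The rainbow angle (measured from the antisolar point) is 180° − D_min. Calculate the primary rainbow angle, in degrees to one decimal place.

41.5°

cos²i = (1.78757 − 1)/3 = 0.26252; i = arccos(0.51237) = 59.178°.
sin r = sin 59.178°/1.337 = 0.64231; r = 39.964°.
D_min = 2·59.178° − 4·39.964° + 180° = 138.500°.
Rainbow angle = 180° − D_min = 41.500°.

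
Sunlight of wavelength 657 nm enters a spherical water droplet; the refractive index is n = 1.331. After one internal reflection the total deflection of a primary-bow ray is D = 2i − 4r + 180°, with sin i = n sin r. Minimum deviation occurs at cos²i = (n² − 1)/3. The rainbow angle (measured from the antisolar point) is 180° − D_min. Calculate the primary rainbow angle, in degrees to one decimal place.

cos²i = (1.77156 − 1)/3 = 0.25719; i = arccos(0.50714) = 59.527°.
sin r = sin 59.527°/1.331 = 0.64753; r = 40.356°.
D_min = 2·59.527° − 4·40.356° + 180° = 137.630°.
Rainbow angle = 180° − D_min = 42.370°.

42.4°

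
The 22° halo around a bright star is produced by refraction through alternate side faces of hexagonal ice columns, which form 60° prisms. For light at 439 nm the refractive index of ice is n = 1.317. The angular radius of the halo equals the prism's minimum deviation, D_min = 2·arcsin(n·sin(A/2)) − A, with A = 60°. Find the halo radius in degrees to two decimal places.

22.37°

n·sin(A/2) = 1.317 × sin 30° = 1.317 × 0.5000 = 0.6585.
D_min = 2·arcsin(0.6585) − 60° = 2 × 41.186° − 60° = 22.371°.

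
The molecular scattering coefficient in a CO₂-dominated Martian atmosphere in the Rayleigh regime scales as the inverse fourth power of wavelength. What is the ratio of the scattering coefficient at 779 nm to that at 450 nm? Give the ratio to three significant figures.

Rayleigh scattering ∝ λ⁻⁴, so the ratio of coefficients is the inverse fourth power of the wavelength ratio.
σ(779)/σ(450) = (450/779)⁴ = (0.5777)⁴ = 0.1114.

0.111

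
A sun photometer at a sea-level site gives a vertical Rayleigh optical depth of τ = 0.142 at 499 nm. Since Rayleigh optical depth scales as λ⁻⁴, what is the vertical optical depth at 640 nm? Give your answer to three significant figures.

0.0525

τ(640 nm) = τ(499 nm) × (499/640)⁴ = 0.142 × (0.7797)⁴ = 0.142 × 0.3696 = 0.0525.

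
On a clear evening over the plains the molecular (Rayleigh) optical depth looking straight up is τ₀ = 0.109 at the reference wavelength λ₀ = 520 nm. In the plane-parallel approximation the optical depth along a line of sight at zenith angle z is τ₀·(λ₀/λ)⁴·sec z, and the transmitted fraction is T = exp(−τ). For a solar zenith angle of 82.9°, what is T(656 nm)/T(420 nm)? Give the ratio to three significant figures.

5.61

Airmass: sec 82.9° = 8.0905.
τ(656 nm) = 0.109 × (520/656)⁴ × 8.0905 = 0.109 × 0.3948 × 8.0905 = 0.3482.
τ(420 nm) = 0.109 × (520/420)⁴ × 8.0905 = 0.109 × 2.3497 × 8.0905 = 2.0721.
T(656)/T(420) = exp(τ_B − τ_A) = exp(1.7240) = 5.6067.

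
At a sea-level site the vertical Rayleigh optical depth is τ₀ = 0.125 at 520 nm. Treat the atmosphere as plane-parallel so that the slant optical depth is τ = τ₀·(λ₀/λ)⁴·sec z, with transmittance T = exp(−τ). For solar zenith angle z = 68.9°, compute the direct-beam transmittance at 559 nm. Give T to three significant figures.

0.771

sec 68.9° = 2.7778.
τ = 0.125 × (520/559)⁴ × 2.7778 = 0.125 × 0.7488 × 2.7778 = 0.2600.
T = exp(−0.2600) = 0.7710.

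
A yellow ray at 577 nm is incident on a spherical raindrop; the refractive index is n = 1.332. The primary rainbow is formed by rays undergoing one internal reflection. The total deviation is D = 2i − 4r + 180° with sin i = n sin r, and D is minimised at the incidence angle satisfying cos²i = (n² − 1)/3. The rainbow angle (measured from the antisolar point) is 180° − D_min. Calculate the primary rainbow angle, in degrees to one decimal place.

42.2°

cos²i = (1.77422 − 1)/3 = 0.25807; i = arccos(0.50801) = 59.469°.
sin r = sin 59.469°/1.332 = 0.64666; r = 40.290°.
D_min = 2·59.469° − 4·40.290° + 180° = 137.776°.
Rainbow angle = 180° − D_min = 42.224°.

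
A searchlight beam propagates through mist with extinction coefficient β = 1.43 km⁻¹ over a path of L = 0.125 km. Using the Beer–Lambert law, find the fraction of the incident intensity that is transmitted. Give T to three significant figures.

τ = β·L = 1.43 × 0.125 = 0.1787.
T = exp(−0.1787) = 0.8363.

0.836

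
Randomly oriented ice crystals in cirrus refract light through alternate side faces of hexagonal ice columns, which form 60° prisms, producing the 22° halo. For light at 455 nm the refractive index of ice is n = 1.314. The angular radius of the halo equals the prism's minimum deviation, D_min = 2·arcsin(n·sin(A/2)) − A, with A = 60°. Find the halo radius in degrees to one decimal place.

22.1°

n·sin(A/2) = 1.314 × sin 30° = 1.314 × 0.5000 = 0.6570.
D_min = 2·arcsin(0.6570) − 60° = 2 × 41.071° − 60° = 22.143°.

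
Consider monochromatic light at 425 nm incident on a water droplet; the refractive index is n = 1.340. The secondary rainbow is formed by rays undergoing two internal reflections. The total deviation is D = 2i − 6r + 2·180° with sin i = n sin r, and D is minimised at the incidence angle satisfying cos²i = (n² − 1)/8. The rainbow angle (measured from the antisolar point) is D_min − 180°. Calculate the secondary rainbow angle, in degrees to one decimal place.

52.7°

cos²i = (1.79560 − 1)/8 = 0.09945; i = arccos(0.31536) = 71.618°.
sin r = sin 71.618°/1.340 = 0.70819; r = 45.088°.
D_min = 2·71.618° − 6·45.088° + 360° = 232.709°.
Rainbow angle = D_min − 180° = 52.709°.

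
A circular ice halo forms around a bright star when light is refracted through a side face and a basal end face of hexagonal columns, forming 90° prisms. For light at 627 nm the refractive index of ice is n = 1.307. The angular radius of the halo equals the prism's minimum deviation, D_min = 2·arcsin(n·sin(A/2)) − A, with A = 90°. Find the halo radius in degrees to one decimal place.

45.1°

n·sin(A/2) = 1.307 × sin 45° = 1.307 × 0.7071 = 0.9242.
D_min = 2·arcsin(0.9242) − 90° = 2 × 67.546° − 90° = 45.093°.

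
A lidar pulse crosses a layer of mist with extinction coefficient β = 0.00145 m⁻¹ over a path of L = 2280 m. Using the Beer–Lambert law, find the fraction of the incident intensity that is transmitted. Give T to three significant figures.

τ = β·L = 0.00145 × 2280 = 3.3060.
T = exp(−3.3060) = 0.0367.

0.0367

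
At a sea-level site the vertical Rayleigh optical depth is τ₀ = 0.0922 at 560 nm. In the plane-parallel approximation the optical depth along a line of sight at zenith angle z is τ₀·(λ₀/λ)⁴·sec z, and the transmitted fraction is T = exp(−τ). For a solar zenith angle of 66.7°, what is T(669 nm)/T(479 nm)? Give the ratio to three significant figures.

1.38

Airmass: sec 66.7° = 2.5282.
τ(669 nm) = 0.0922 × (560/669)⁴ × 2.5282 = 0.0922 × 0.4910 × 2.5282 = 0.1144.
τ(479 nm) = 0.0922 × (560/479)⁴ × 2.5282 = 0.0922 × 1.8681 × 2.5282 = 0.4355.
T(669)/T(479) = exp(τ_B − τ_A) = exp(0.3210) = 1.3785.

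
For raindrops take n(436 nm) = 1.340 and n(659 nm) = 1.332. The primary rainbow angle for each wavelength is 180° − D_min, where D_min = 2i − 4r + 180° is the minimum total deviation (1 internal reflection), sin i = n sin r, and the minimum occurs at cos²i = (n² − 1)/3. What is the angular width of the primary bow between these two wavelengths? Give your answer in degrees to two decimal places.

1.15°

At 436 nm (n = 1.340): cos²i = 0.26520 → i = 59.004°, r = 39.770°, D_min = 138.929°, rainbow angle = 41.071°.
At 659 nm (n = 1.332): cos²i = 0.25807 → i = 59.469°, r = 40.290°, D_min = 137.776°, rainbow angle = 42.224°.
Angular width = |41.071° − 42.224°| = 1.153°.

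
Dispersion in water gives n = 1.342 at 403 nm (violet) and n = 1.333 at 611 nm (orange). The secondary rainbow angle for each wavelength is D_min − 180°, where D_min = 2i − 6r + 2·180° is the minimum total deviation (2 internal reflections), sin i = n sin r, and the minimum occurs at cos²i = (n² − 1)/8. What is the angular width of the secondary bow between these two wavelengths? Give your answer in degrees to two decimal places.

At 403 nm (n = 1.342): cos²i = 0.10012 → i = 71.554°, r = 44.981°, D_min = 233.222°, rainbow angle = 53.222°.
At 611 nm (n = 1.333): cos²i = 0.09711 → i = 71.843°, r = 45.466°, D_min = 230.891°, rainbow angle = 50.891°.
Angular width = |53.222° − 50.891°| = 2.331°.

2.33°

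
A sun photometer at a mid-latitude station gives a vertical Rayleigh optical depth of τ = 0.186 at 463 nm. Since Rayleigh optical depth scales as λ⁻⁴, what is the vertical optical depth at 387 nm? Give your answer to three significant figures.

τ(387 nm) = τ(463 nm) × (463/387)⁴ = 0.186 × (1.1964)⁴ = 0.186 × 2.0487 = 0.3811.

0.381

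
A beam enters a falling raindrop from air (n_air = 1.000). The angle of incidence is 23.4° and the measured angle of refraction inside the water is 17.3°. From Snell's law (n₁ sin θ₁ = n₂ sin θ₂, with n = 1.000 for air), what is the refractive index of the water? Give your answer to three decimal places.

1.336

n = sin θ_i / sin θ_r = sin 23.4° / sin 17.3° = 0.3971 / 0.2974 = 1.3355.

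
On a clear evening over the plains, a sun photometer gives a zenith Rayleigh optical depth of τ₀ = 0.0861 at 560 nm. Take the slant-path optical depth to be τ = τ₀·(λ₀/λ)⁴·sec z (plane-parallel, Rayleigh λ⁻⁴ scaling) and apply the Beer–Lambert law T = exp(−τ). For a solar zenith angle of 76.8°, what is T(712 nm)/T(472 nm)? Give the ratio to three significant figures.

1.83

Airmass: sec 76.8° = 4.3792.
τ(712 nm) = 0.0861 × (560/712)⁴ × 4.3792 = 0.0861 × 0.3827 × 4.3792 = 0.1443.
τ(472 nm) = 0.0861 × (560/472)⁴ × 4.3792 = 0.0861 × 1.9815 × 4.3792 = 0.7471.
T(712)/T(472) = exp(τ_B − τ_A) = exp(0.6028) = 1.8273.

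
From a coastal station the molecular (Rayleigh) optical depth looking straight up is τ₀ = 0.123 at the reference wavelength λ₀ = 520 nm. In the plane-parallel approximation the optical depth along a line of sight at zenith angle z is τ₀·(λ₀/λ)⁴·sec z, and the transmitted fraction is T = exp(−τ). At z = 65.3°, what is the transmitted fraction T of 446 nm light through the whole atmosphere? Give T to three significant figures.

sec 65.3° = 2.3931.
τ = 0.123 × (520/446)⁴ × 2.3931 = 0.123 × 1.8479 × 2.3931 = 0.5439.
T = exp(−0.5439) = 0.5805.

0.580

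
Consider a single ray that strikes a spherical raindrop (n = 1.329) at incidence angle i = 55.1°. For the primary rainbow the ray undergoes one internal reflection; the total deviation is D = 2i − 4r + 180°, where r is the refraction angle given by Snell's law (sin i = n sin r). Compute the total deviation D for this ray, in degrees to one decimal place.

137.8°

sin r = sin 55.1° / 1.329 = 0.8202/1.329 = 0.6171; r = 38.11°.
D = 2·55.1° − 4·38.11° + 180° = 110.20° − 152.42° + 180° = 137.78°.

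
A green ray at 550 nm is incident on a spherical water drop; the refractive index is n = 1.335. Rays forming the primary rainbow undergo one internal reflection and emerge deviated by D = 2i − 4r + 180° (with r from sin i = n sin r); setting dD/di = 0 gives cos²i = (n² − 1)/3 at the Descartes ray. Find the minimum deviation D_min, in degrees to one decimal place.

cos²i = (1.78222 − 1)/3 = 0.26074; i = arccos(0.51063) = 59.294°.
sin r = sin 59.294°/1.335 = 0.64405; r = 40.094°.
D_min = 2·59.294° − 4·40.094° + 180° = 138.212°.

138.2°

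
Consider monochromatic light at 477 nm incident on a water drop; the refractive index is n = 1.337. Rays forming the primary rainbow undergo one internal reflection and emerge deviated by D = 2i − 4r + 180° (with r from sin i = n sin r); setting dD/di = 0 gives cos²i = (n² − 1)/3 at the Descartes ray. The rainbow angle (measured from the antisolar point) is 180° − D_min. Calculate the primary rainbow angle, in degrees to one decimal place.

cos²i = (1.78757 − 1)/3 = 0.26252; i = arccos(0.51237) = 59.178°.
sin r = sin 59.178°/1.337 = 0.64231; r = 39.964°.
D_min = 2·59.178° − 4·39.964° + 180° = 138.500°.
Rainbow angle = 180° − D_min = 41.500°.

41.5°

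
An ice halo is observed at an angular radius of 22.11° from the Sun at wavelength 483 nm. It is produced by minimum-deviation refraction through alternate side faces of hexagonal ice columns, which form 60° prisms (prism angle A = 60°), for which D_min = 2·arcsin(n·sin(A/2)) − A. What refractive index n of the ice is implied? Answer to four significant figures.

1.314

Rearranging: n = sin((D_min + A)/2) / sin(A/2).
(D_min + A)/2 = (22.11° + 60°)/2 = 41.055°.
n = sin 41.055° / sin 30° = 0.6568 / 0.5000 = 1.3136.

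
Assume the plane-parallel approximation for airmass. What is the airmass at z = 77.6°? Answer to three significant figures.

4.66

X = sec z = 1/cos 77.6° = 1/0.2147 = 4.6569.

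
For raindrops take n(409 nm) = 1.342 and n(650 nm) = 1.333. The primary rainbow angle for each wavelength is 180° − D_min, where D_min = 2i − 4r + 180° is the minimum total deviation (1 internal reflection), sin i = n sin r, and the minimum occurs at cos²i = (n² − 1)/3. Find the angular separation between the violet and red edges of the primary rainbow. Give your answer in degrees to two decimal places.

At 409 nm (n = 1.342): cos²i = 0.26699 → i = 58.888°, r = 39.641°, D_min = 139.213°, rainbow angle = 40.787°.
At 650 nm (n = 1.333): cos²i = 0.25896 → i = 59.410°, r = 40.225°, D_min = 137.922°, rainbow angle = 42.078°.
Angular width = |40.787° − 42.078°| = 1.291°.

1.29°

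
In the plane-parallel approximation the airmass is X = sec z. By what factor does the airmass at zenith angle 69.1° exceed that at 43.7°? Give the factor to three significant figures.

X(69.1°)/X(43.7°) = sec 69.1° / sec 43.7° = cos 43.7° / cos 69.1° = 0.7230/0.3567 = 2.0266.

2.03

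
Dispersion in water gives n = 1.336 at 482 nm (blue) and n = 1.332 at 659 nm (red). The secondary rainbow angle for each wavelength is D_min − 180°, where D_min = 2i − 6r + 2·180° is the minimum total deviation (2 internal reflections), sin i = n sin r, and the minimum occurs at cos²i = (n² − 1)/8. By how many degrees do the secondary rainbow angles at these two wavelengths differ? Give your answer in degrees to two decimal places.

At 482 nm (n = 1.336): cos²i = 0.09811 → i = 71.746°, r = 45.303°, D_min = 231.674°, rainbow angle = 51.674°.
At 659 nm (n = 1.332): cos²i = 0.09678 → i = 71.875°, r = 45.520°, D_min = 230.628°, rainbow angle = 50.628°.
Angular width = |51.674° − 50.628°| = 1.046°.

1.05°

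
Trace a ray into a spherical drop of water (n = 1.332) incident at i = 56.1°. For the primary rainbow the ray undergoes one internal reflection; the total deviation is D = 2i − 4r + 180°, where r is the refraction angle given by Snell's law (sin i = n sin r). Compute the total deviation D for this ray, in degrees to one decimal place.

sin r = sin 56.1° / 1.332 = 0.8300/1.332 = 0.6231; r = 38.55°.
D = 2·56.1° − 4·38.55° + 180° = 112.20° − 154.18° + 180° = 138.02°.

138.0°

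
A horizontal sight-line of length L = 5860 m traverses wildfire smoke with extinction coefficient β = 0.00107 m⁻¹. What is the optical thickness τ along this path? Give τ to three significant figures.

τ = β·L = 0.00107 × 5860 = 6.2702.

6.27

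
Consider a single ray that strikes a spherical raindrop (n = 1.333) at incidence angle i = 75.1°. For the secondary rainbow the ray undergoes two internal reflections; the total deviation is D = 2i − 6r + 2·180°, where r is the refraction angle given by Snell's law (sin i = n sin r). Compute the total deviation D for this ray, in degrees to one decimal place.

231.4°

sin r = sin 75.1° / 1.333 = 0.9664/1.333 = 0.7250; r = 46.47°.
D = 2·75.1° − 6·46.47° + 2·180° = 150.20° − 278.79° + 360° = 231.41°.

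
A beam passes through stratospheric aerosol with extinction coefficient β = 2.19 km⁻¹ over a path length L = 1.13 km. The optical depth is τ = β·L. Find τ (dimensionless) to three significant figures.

τ = β·L = 2.19 × 1.13 = 2.4747.

2.47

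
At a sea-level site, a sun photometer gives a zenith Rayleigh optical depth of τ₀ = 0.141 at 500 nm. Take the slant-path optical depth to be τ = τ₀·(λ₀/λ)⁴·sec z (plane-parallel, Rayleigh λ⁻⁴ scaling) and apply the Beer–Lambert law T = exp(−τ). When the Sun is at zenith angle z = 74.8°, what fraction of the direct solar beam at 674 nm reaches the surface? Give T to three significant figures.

0.850

sec 74.8° = 3.8140.
τ = 0.141 × (500/674)⁴ × 3.8140 = 0.141 × 0.3029 × 3.8140 = 0.1629.
T = exp(−0.1629) = 0.8497.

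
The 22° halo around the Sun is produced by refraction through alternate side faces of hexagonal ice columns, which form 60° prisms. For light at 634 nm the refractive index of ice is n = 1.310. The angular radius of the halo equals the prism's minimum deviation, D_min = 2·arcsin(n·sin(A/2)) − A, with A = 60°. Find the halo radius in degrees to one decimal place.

n·sin(A/2) = 1.310 × sin 30° = 1.310 × 0.5000 = 0.6550.
D_min = 2·arcsin(0.6550) − 60° = 2 × 40.920° − 60° = 21.839°.

21.8°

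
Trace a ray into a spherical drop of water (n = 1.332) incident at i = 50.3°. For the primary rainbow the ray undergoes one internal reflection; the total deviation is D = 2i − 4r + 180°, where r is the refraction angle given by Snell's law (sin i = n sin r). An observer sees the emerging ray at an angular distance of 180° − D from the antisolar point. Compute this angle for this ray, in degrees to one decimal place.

sin r = sin 50.3° / 1.332 = 0.7694/1.332 = 0.5776; r = 35.28°.
D = 2·50.3° − 4·35.28° + 180° = 100.60° − 141.14° + 180° = 139.46°.
Angle from antisolar point = 180° − D = 40.54°.

40.5°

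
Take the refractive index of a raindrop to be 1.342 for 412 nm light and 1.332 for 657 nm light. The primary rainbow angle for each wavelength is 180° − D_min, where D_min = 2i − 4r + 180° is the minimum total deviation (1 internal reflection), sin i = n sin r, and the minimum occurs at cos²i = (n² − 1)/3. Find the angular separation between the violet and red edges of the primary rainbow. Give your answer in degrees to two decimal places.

At 412 nm (n = 1.342): cos²i = 0.26699 → i = 58.888°, r = 39.641°, D_min = 139.213°, rainbow angle = 40.787°.
At 657 nm (n = 1.332): cos²i = 0.25807 → i = 59.469°, r = 40.290°, D_min = 137.776°, rainbow angle = 42.224°.
Angular width = |40.787° − 42.224°| = 1.437°.

1.44°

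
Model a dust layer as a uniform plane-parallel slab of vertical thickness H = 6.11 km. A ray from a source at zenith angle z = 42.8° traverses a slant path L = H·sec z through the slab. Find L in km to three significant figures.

8.33 km

sec z = 1/cos 42.8° = 1.3629.
L = 6.11 × 1.3629 = 8.327 km.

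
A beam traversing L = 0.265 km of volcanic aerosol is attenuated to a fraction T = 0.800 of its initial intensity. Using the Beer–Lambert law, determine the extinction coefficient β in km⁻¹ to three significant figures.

Beer–Lambert: T = exp(−βL) ⇒ β = −ln(T)/L = −ln(0.800)/0.265 = 0.2231/0.265 = 0.8421 km⁻¹.

0.842 km⁻¹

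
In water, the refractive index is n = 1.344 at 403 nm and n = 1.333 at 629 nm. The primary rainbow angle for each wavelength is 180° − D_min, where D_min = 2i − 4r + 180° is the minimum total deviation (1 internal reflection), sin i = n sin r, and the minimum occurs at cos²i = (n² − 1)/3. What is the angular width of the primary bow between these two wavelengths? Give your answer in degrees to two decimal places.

At 403 nm (n = 1.344): cos²i = 0.26878 → i = 58.772°, r = 39.512°, D_min = 139.495°, rainbow angle = 40.505°.
At 629 nm (n = 1.333): cos²i = 0.25896 → i = 59.410°, r = 40.225°, D_min = 137.922°, rainbow angle = 42.078°.
Angular width = |40.505° − 42.078°| = 1.573°.

1.57°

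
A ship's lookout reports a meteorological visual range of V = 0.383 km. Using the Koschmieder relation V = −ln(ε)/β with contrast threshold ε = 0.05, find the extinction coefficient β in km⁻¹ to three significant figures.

β = −ln(0.05) / V = 2.996 / 0.383 = 7.8218 km⁻¹.

7.82 km⁻¹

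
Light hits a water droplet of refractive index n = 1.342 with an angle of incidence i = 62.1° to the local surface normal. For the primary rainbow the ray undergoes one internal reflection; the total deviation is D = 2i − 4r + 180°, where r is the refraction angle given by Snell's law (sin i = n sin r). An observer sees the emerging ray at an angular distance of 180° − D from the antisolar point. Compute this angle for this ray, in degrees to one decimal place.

sin r = sin 62.1° / 1.342 = 0.8838/1.342 = 0.6585; r = 41.19°.
D = 2·62.1° − 4·41.19° + 180° = 124.20° − 164.76° + 180° = 139.44°.
Angle from antisolar point = 180° − D = 40.56°.

40.6°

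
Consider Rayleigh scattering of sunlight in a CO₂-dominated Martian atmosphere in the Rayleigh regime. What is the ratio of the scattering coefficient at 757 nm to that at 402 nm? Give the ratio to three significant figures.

0.0795

Rayleigh scattering ∝ λ⁻⁴, so the ratio of coefficients is the inverse fourth power of the wavelength ratio.
σ(757)/σ(402) = (402/757)⁴ = (0.5310)⁴ = 0.07953.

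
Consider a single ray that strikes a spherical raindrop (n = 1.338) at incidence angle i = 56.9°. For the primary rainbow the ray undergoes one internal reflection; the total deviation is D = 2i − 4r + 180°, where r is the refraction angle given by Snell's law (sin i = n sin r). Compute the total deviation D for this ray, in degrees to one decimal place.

sin r = sin 56.9° / 1.338 = 0.8377/1.338 = 0.6261; r = 38.76°.
D = 2·56.9° − 4·38.76° + 180° = 113.80° − 155.05° + 180° = 138.75°.

138.7°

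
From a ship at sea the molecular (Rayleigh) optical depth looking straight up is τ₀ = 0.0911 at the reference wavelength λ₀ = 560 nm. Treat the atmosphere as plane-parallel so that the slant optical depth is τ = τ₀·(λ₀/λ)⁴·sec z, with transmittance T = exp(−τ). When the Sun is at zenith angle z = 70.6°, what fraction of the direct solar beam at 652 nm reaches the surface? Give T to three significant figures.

sec 70.6° = 3.0106.
τ = 0.0911 × (560/652)⁴ × 3.0106 = 0.0911 × 0.5442 × 3.0106 = 0.1493.
T = exp(−0.1493) = 0.8613.

0.861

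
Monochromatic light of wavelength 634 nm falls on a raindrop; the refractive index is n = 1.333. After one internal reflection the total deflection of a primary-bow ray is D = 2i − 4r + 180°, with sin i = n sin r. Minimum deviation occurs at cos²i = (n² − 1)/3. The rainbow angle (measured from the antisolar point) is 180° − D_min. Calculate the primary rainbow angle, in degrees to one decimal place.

42.1°

cos²i = (1.77689 − 1)/3 = 0.25896; i = arccos(0.50888) = 59.410°.
sin r = sin 59.410°/1.333 = 0.64579; r = 40.225°.
D_min = 2·59.410° − 4·40.225° + 180° = 137.922°.
Rainbow angle = 180° − D_min = 42.078°.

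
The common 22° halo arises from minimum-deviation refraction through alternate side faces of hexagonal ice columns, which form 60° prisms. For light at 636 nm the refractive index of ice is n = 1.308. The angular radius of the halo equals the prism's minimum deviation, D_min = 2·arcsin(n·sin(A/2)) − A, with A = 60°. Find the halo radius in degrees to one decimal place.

21.7°

n·sin(A/2) = 1.308 × sin 30° = 1.308 × 0.5000 = 0.6540.
D_min = 2·arcsin(0.6540) − 60° = 2 × 40.844° − 60° = 21.688°.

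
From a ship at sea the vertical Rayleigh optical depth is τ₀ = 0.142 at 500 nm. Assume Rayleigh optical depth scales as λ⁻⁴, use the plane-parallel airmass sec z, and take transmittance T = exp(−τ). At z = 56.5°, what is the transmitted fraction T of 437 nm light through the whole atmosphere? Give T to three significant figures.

0.643

sec 56.5° = 1.8118.
τ = 0.142 × (500/437)⁴ × 1.8118 = 0.142 × 1.7138 × 1.8118 = 0.4409.
T = exp(−0.4409) = 0.6434.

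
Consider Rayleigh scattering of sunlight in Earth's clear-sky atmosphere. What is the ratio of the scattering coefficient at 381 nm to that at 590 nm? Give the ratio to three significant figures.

Rayleigh scattering ∝ λ⁻⁴, so the ratio of coefficients is the inverse fourth power of the wavelength ratio.
σ(381)/σ(590) = (590/381)⁴ = (1.5486)⁴ = 5.751.

5.75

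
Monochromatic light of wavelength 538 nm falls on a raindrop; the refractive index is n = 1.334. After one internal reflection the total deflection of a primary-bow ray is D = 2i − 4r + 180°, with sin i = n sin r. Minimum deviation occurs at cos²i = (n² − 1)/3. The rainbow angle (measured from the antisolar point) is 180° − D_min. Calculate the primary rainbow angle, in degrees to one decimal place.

41.9°

cos²i = (1.77956 − 1)/3 = 0.25985; i = arccos(0.50976) = 59.352°.
sin r = sin 59.352°/1.334 = 0.64492; r = 40.159°.
D_min = 2·59.352° − 4·40.159° + 180° = 138.067°.
Rainbow angle = 180° − D_min = 41.933°.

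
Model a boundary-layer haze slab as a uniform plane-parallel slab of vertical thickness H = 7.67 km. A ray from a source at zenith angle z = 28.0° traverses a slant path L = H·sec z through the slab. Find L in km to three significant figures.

sec z = 1/cos 28.0° = 1.1326.
L = 7.67 × 1.1326 = 8.687 km.

8.69 km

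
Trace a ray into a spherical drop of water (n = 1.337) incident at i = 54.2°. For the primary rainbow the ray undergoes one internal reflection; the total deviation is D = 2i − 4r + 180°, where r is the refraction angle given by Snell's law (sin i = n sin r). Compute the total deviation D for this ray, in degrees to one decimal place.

139.0°

sin r = sin 54.2° / 1.337 = 0.8111/1.337 = 0.6066; r = 37.35°.
D = 2·54.2° − 4·37.35° + 180° = 108.40° − 149.38° + 180° = 139.02°.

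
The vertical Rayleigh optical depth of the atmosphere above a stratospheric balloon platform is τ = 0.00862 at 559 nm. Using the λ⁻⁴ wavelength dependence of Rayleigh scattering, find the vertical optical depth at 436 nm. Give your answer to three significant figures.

τ(436 nm) = τ(559 nm) × (559/436)⁴ = 0.00862 × (1.2821)⁴ = 0.00862 × 2.7021 = 0.0233.

0.0233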